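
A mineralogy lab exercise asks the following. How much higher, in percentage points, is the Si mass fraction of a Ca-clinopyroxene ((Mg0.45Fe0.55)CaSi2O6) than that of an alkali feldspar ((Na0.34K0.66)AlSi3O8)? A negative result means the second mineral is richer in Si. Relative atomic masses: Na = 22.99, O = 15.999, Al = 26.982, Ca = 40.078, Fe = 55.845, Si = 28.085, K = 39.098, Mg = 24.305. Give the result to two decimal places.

-6.86 percentage points

M((Mg0.45Fe0.55)CaSi2O6) = 233.894 g/mol, so wt% Si = 56.170/233.894 × 100 = 24.02%.
M((Na0.34K0.66)AlSi3O8) = 272.850 g/mol, so wt% Si = 84.255/272.850 × 100 = 30.88%.
24.02 − 30.88 = -6.86 pp.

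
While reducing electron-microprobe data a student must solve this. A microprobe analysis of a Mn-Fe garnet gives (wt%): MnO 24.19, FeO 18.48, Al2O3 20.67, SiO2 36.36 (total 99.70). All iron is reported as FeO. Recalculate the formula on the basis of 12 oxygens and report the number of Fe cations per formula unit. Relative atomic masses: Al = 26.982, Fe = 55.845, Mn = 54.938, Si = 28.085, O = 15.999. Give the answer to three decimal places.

MnO: 24.19/70.937 = 0.34101 mol → 0.34101 mol Mn, 0.34101 mol O.
FeO: 18.48/71.844 = 0.25722 mol → 0.25722 mol Fe, 0.25722 mol O.
Al2O3: 20.67/101.961 = 0.20272 mol → 0.40544 mol Al, 0.60816 mol O.
SiO2: 36.36/60.083 = 0.60516 mol → 0.60516 mol Si, 1.21032 mol O.
Total oxygen = 2.41671 mol. Normalization factor = 12/2.41671 = 4.96543.
Fe per 12 O = 0.25722 × 4.96543 = 1.277.

1.277 Fe apfu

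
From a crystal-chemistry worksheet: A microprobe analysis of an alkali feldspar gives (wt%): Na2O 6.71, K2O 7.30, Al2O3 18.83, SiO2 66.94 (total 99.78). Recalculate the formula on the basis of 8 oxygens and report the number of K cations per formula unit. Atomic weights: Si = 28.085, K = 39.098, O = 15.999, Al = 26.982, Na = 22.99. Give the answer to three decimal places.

0.418 K apfu

6.71 wt% Na2O ÷ 61.979 g/mol = 0.10826 mol, giving 0.21652 Na and 0.10826 O.
7.30 wt% K2O ÷ 94.195 g/mol = 0.07750 mol, giving 0.15500 K and 0.07750 O.
18.83 wt% Al2O3 ÷ 101.961 g/mol = 0.18468 mol, giving 0.36936 Al and 0.55404 O.
66.94 wt% SiO2 ÷ 60.083 g/mol = 1.11413 mol, giving 1.11413 Si and 2.22826 O.
Oxygen sums to 2.96806; scaling by 8/2.96806 = 2.69536 puts the formula on 8 O.
K: 0.15500 × 2.69536 = 0.418 atoms per formula unit.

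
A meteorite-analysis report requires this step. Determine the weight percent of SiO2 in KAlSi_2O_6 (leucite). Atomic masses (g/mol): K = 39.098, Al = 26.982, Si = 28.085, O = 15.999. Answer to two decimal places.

55.06 wt%

Formula mass = 218.244 g/mol.
2 Si → 2.0000 mol SiO2 per formula unit; M(SiO2) = 60.083, so SiO2 mass = 120.166 g.
120.166/218.244 × 100 = 55.06 wt%.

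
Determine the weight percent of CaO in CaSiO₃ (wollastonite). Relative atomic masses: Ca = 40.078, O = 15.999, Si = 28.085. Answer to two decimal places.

Molar mass of CaSiO₃ = 1·40.078 + 1·28.085 + 3·15.999 = 116.160 g/mol.
Each formula unit contains 1 Ca, equivalent to 1/1 = 1.0000 mol CaO.
M(CaO) = 1×40.078 + 1×15.999 = 56.077 g/mol.
Mass of CaO per formula unit = 1.0000 × 56.077 = 56.077 g.
CaO wt% = 56.077 / 116.160 × 100 = 48.28%.

48.28 wt%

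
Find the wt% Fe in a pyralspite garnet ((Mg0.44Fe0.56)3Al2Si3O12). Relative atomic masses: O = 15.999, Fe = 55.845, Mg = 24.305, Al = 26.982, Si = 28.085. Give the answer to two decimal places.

Molar mass of (Mg0.44Fe0.56)3Al2Si3O12: 1.32·24.305 + 1.68·55.845 + 2·26.982 + 3·28.085 + 12·15.999 = 456.109 g/mol.
Mass of Fe per formula unit: 1.68 × 55.845 = 93.820 g.
Weight fraction Fe = 93.820 / 456.109 = 0.2057.

20.57 wt%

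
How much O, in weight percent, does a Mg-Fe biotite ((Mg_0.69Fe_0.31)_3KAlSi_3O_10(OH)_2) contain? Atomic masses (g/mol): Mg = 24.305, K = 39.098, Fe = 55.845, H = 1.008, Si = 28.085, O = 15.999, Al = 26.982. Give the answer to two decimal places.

42.99 weight percent

Formula mass = 2.07*24.305 + 0.93*55.845 + 1*39.098 + 1*26.982 + 3*28.085 + 12*15.999 + 2*1.008 = 446.586 g/mol, of which 191.988 g is O.
So O makes up 191.988/446.586 = 0.4299 of the mass, i.e. 42.99%.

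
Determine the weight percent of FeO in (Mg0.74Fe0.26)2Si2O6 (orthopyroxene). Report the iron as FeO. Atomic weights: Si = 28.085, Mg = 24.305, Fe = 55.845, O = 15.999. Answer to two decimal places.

17.20 wt%

Formula mass = 217.175 g/mol.
0.52 Fe → 0.5200 mol FeO per formula unit; M(FeO) = 71.844, so FeO mass = 37.359 g.
37.359/217.175 × 100 = 17.20 wt%.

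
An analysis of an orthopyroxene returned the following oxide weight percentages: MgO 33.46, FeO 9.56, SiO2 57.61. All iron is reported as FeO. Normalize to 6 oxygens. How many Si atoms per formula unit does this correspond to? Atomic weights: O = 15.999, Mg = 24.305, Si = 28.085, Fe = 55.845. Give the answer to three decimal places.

MgO: 33.46/40.304 = 0.83019 mol → 0.83019 mol Mg, 0.83019 mol O.
FeO: 9.56/71.844 = 0.13307 mol → 0.13307 mol Fe, 0.13307 mol O.
SiO2: 57.61/60.083 = 0.95884 mol → 0.95884 mol Si, 1.91768 mol O.
Total oxygen = 2.88094 mol. Normalization factor = 6/2.88094 = 2.08265.
Si per 6 O = 0.95884 × 2.08265 = 1.997.

1.997 Si apfu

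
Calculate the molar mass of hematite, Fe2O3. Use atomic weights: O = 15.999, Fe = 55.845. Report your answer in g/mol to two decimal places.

159.69 g/mol

M = 2*55.845 + 3*15.999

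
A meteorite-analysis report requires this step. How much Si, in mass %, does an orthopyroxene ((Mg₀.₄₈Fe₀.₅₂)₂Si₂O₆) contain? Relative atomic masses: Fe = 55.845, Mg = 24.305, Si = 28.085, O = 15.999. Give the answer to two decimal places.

M((Mg₀.₄₈Fe₀.₅₂)₂Si₂O₆) = 233.576 g/mol.
Si contributes 2 × 28.085 = 56.170 g per mole.
56.170/233.576 = 0.2405 → 24.05%.

24.05 mass %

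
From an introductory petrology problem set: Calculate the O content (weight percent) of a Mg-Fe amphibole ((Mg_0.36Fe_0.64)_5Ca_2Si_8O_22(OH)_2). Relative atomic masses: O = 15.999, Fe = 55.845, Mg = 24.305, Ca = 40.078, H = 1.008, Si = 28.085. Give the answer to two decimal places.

M((Mg_0.36Fe_0.64)_5Ca_2Si_8O_22(OH)_2) = 913.281 g/mol.
O contributes 24 × 15.999 = 383.976 g per mole.
383.976/913.281 = 0.4204 → 42.04%.

42.04 weight percent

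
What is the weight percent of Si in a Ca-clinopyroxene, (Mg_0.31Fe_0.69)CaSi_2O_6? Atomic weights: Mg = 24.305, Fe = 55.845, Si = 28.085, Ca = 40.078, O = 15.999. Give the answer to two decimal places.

23.57 wt%

Formula mass = 0.31*24.305 + 0.69*55.845 + 1*40.078 + 2*28.085 + 6*15.999 = 238.310 g/mol, of which 56.170 g is Si.
So Si makes up 56.170/238.310 = 0.2357 of the mass, i.e. 23.57%.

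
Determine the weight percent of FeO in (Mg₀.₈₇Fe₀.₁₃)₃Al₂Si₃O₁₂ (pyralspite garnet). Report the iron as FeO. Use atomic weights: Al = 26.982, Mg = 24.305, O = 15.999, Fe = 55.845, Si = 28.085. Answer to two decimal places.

Molar mass of (Mg₀.₈₇Fe₀.₁₃)₃Al₂Si₃O₁₂ = 2.61*24.305 + 0.39*55.845 + 2*26.982 + 3*28.085 + 12*15.999 = 415.423 g/mol.
Each formula unit contains 0.39 Fe, equivalent to 0.39/1 = 0.3900 mol FeO.
M(FeO) = 1×55.845 + 1×15.999 = 71.844 g/mol.
Mass of FeO per formula unit = 0.3900 × 71.844 = 28.019 g.
FeO wt% = 28.019 / 415.423 × 100 = 6.74%.

6.74 wt%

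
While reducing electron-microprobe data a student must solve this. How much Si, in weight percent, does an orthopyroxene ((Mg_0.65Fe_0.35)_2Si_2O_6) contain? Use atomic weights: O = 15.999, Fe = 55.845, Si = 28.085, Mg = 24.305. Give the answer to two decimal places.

25.21 weight percent

Molar mass of (Mg_0.65Fe_0.35)_2Si_2O_6: 1.30×24.305 + 0.70×55.845 + 2×28.085 + 6×15.999 = 222.852 g/mol.
Mass of Si per formula unit: 2 × 28.085 = 56.170 g.
Weight fraction Si = 56.170 / 222.852 = 0.2521.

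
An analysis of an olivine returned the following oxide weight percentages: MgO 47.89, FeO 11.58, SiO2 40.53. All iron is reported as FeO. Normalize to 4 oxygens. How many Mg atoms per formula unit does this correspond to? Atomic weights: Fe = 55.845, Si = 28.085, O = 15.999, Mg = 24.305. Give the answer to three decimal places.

1.761 Mg apfu

MgO: 47.89/40.304 = 1.18822 mol → 1.18822 mol Mg, 1.18822 mol O.
FeO: 11.58/71.844 = 0.16118 mol → 0.16118 mol Fe, 0.16118 mol O.
SiO2: 40.53/60.083 = 0.67457 mol → 0.67457 mol Si, 1.34914 mol O.
Total oxygen = 2.69854 mol. Normalization factor = 4/2.69854 = 1.48228.
Mg per 4 O = 1.18822 × 1.48228 = 1.761.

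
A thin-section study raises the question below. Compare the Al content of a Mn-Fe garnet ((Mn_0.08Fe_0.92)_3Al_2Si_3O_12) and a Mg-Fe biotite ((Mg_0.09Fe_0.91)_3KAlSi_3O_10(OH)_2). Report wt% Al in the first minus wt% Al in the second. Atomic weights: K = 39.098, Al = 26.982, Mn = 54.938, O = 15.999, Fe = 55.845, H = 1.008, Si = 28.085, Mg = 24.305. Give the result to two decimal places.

5.49 percentage points

First mineral: 53.964 g Al in 497.524 g formula = 10.85 wt% Al.
Second mineral: 26.982 g Al in 503.358 g formula = 5.36 wt% Al.
10.85% − 5.36% gives a difference of 5.49 percentage points.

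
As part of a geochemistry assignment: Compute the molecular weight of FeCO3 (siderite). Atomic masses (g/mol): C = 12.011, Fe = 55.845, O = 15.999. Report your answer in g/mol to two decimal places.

The formula mass is the sum 1*55.845 + 1*12.011 + 3*15.999.

115.85 g/mol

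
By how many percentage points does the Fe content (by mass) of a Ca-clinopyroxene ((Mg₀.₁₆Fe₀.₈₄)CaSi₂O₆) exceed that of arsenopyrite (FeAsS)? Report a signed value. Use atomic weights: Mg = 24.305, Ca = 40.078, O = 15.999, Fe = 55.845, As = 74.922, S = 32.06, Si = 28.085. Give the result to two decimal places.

-15.00 percentage points

Fe in (Mg₀.₁₆Fe₀.₈₄)CaSi₂O₆: molar mass 243.041 g/mol; 0.84×55.845 = 46.910 g → 19.30 wt%.
Fe in FeAsS: molar mass 162.827 g/mol; 1×55.845 = 55.845 g → 34.30 wt%.
Difference = 19.30 − 34.30 = -15.00 percentage points.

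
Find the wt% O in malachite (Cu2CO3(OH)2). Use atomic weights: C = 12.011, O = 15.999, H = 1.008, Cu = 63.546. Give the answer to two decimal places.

Molar mass of Cu2CO3(OH)2: 2*63.546 + 1*12.011 + 5*15.999 + 2*1.008 = 221.114 g/mol.
Mass of O per formula unit: 5 × 15.999 = 79.995 g.
Weight fraction O = 79.995 / 221.114 = 0.3618.

36.18 weight percent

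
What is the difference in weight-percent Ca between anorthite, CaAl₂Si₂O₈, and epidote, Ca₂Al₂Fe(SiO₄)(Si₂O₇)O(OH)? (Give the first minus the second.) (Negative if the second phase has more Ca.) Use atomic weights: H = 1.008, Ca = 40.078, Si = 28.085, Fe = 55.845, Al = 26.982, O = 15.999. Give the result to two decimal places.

M(CaAl₂Si₂O₈) = 278.204 g/mol, so wt% Ca = 40.078/278.204 × 100 = 14.41%.
M(Ca₂Al₂Fe(SiO₄)(Si₂O₇)O(OH)) = 483.215 g/mol, so wt% Ca = 80.156/483.215 × 100 = 16.59%.
14.41 − 16.59 = -2.18 pp.

-2.18 percentage points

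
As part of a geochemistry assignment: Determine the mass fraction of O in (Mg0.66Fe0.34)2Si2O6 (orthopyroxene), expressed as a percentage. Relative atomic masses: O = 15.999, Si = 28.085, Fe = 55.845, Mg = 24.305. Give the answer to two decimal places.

Formula mass = 1.32×24.305 + 0.68×55.845 + 2×28.085 + 6×15.999 = 222.221 g/mol, of which 95.994 g is O.
So O makes up 95.994/222.221 = 0.4320 of the mass, i.e. 43.20%.

43.20 wt%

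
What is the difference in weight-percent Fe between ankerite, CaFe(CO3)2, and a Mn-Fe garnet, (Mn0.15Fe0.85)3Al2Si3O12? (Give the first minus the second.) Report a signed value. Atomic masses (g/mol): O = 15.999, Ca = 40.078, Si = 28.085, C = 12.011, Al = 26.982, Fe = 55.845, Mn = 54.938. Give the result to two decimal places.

First mineral: 55.845 g Fe in 215.939 g formula = 25.86 wt% Fe.
Second mineral: 142.405 g Fe in 497.334 g formula = 28.63 wt% Fe.
25.86% − 28.63% gives a difference of -2.77 percentage points.

-2.77 percentage points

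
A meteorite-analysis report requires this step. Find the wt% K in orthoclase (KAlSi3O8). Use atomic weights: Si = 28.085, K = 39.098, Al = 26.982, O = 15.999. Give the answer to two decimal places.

14.05 wt%

Molar mass of KAlSi3O8: 1·39.098 + 1·26.982 + 3·28.085 + 8·15.999 = 278.327 g/mol.
Mass of K per formula unit: 1 × 39.098 = 39.098 g.
Weight fraction K = 39.098 / 278.327 = 0.1405.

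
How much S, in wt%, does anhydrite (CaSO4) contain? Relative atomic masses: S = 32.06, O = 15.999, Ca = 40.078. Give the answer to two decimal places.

M(CaSO4) = 136.134 g/mol.
S contributes 1 × 32.06 = 32.060 g per mole.
32.060/136.134 = 0.2355 → 23.55%.

23.55 wt%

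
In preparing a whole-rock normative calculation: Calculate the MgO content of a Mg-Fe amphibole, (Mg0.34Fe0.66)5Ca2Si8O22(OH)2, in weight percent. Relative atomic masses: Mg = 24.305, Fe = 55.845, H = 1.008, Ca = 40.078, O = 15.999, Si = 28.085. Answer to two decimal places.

M((Mg0.34Fe0.66)5Ca2Si8O22(OH)2) = 916.435 g/mol; M(MgO) = 40.304 g/mol.
Moles MgO per formula unit = 1.70 Mg ÷ 1 = 1.7000.
MgO fraction = (1.7000 × 40.304) / 916.435 = 68.517/916.435 = 0.0748.

7.48 wt%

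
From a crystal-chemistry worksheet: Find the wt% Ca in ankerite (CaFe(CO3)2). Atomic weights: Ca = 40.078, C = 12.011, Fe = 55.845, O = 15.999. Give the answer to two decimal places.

Molar mass of CaFe(CO3)2: 1×40.078 + 1×55.845 + 2×12.011 + 6×15.999 = 215.939 g/mol.
Mass of Ca per formula unit: 1 × 40.078 = 40.078 g.
Weight fraction Ca = 40.078 / 215.939 = 0.1856.

18.56 wt%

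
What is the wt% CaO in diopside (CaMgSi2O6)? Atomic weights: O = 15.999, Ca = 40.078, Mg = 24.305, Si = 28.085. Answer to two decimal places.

25.90 wt%

M(CaMgSi2O6) = 216.547 g/mol; M(CaO) = 56.077 g/mol.
Moles CaO per formula unit = 1 Ca ÷ 1 = 1.0000.
CaO fraction = (1.0000 × 56.077) / 216.547 = 56.077/216.547 = 0.2590.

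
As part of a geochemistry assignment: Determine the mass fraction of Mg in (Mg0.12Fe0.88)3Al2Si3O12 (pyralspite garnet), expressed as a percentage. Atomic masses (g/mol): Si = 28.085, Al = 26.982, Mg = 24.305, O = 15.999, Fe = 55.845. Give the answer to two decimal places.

Formula mass = 0.36*24.305 + 2.64*55.845 + 2*26.982 + 3*28.085 + 12*15.999 = 486.388 g/mol, of which 8.750 g is Mg.
So Mg makes up 8.750/486.388 = 0.0180 of the mass, i.e. 1.80%.

1.80 weight percent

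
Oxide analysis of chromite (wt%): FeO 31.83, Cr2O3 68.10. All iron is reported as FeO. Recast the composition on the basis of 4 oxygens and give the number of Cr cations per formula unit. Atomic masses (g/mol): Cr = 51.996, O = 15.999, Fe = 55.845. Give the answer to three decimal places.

31.83 wt% FeO ÷ 71.844 g/mol = 0.44304 mol, giving 0.44304 Fe and 0.44304 O.
68.10 wt% Cr2O3 ÷ 151.989 g/mol = 0.44806 mol, giving 0.89612 Cr and 1.34418 O.
Oxygen sums to 1.78722; scaling by 4/1.78722 = 2.23811 puts the formula on 4 O.
Cr: 0.89612 × 2.23811 = 2.006 atoms per formula unit.

2.006 Cr apfu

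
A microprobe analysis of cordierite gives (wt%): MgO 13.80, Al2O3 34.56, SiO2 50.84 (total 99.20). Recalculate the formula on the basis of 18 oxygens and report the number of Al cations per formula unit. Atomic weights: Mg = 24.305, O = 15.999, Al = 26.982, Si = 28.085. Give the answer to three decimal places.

MgO (M=40.304): mol = 0.34240; Mg = 0.34240, O = 0.34240.
Al2O3 (M=101.961): mol = 0.33895; Al = 0.67790, O = 1.01685.
SiO2 (M=60.083): mol = 0.84616; Si = 0.84616, O = 1.69232.
ΣO = 3.05157; factor = 18/ΣO = 5.89860.
Al apfu = 0.67790 × 5.89860 = 3.999.

3.999 Al apfu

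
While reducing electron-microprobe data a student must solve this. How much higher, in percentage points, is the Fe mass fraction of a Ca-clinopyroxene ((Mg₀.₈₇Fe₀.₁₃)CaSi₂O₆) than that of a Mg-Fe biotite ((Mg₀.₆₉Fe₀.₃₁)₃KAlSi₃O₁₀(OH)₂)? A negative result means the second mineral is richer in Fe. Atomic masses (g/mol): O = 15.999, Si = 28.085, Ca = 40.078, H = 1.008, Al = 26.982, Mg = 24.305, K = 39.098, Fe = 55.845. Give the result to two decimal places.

-8.34 percentage points

First mineral: 7.260 g Fe in 220.647 g formula = 3.29 wt% Fe.
Second mineral: 51.936 g Fe in 446.586 g formula = 11.63 wt% Fe.
3.29% − 11.63% gives a difference of -8.34 percentage points.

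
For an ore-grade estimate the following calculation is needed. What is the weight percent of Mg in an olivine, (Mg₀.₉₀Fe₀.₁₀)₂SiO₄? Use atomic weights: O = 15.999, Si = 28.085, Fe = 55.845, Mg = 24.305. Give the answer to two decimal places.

M((Mg₀.₉₀Fe₀.₁₀)₂SiO₄) = 146.999 g/mol.
Mg contributes 1.80 × 24.305 = 43.749 g per mole.
43.749/146.999 = 0.2976 → 29.76%.

29.76 weight percent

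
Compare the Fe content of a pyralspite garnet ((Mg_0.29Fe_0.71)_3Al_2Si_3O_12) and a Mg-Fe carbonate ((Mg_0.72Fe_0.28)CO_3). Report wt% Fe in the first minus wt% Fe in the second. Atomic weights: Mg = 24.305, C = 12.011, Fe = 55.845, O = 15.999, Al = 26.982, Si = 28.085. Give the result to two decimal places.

8.50 percentage points

First mineral: 118.950 g Fe in 470.302 g formula = 25.29 wt% Fe.
Second mineral: 15.637 g Fe in 93.144 g formula = 16.79 wt% Fe.
25.29% − 16.79% gives a difference of 8.50 percentage points.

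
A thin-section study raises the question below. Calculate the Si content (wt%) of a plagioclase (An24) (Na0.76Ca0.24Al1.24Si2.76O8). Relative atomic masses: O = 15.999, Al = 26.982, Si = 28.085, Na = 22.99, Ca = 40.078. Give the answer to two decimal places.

M(Na0.76Ca0.24Al1.24Si2.76O8) = 266.055 g/mol.
Si contributes 2.76 × 28.085 = 77.515 g per mole.
77.515/266.055 = 0.2913 → 29.13%.

29.13 wt%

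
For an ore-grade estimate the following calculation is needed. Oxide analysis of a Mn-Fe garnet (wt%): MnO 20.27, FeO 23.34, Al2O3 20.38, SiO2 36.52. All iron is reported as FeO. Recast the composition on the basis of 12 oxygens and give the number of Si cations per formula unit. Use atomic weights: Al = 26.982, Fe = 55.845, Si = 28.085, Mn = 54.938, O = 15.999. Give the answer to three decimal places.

20.27 wt% MnO ÷ 70.937 g/mol = 0.28575 mol, giving 0.28575 Mn and 0.28575 O.
23.34 wt% FeO ÷ 71.844 g/mol = 0.32487 mol, giving 0.32487 Fe and 0.32487 O.
20.38 wt% Al2O3 ÷ 101.961 g/mol = 0.19988 mol, giving 0.39976 Al and 0.59964 O.
36.52 wt% SiO2 ÷ 60.083 g/mol = 0.60783 mol, giving 0.60783 Si and 1.21566 O.
Oxygen sums to 2.42592; scaling by 12/2.42592 = 4.94658 puts the formula on 12 O.
Si: 0.60783 × 4.94658 = 3.007 atoms per formula unit.

3.007 Si apfu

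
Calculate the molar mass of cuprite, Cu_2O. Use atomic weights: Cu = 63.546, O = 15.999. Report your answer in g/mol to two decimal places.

M = 2*63.546 + 1*15.999

143.09 g/mol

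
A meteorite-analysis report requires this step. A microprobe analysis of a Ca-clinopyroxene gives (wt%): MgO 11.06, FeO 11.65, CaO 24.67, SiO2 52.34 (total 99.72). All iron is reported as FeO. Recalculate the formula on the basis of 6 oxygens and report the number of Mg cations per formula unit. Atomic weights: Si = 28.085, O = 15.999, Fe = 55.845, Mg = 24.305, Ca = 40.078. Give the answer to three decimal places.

MgO: 11.06/40.304 = 0.27441 mol → 0.27441 mol Mg, 0.27441 mol O.
FeO: 11.65/71.844 = 0.16216 mol → 0.16216 mol Fe, 0.16216 mol O.
CaO: 24.67/56.077 = 0.43993 mol → 0.43993 mol Ca, 0.43993 mol O.
SiO2: 52.34/60.083 = 0.87113 mol → 0.87113 mol Si, 1.74226 mol O.
Total oxygen = 2.61876 mol. Normalization factor = 6/2.61876 = 2.29116.
Mg per 6 O = 0.27441 × 2.29116 = 0.629.

0.629 Mg apfu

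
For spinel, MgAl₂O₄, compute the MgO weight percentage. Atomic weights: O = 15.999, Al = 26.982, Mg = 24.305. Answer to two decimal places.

Molar mass of MgAl₂O₄ = 1*24.305 + 2*26.982 + 4*15.999 = 142.265 g/mol.
Each formula unit contains 1 Mg, equivalent to 1/1 = 1.0000 mol MgO.
M(MgO) = 1×24.305 + 1×15.999 = 40.304 g/mol.
Mass of MgO per formula unit = 1.0000 × 40.304 = 40.304 g.
MgO wt% = 40.304 / 142.265 × 100 = 28.33%.

28.33 wt%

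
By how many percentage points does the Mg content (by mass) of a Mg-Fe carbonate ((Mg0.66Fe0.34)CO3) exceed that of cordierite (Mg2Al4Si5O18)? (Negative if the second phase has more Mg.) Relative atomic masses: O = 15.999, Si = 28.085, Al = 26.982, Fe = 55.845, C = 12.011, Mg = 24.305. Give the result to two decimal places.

Mg in (Mg0.66Fe0.34)CO3: molar mass 95.037 g/mol; 0.66×24.305 = 16.041 g → 16.88 wt%.
Mg in Mg2Al4Si5O18: molar mass 584.945 g/mol; 2×24.305 = 48.610 g → 8.31 wt%.
Difference = 16.88 − 8.31 = 8.57 percentage points.

8.57 percentage points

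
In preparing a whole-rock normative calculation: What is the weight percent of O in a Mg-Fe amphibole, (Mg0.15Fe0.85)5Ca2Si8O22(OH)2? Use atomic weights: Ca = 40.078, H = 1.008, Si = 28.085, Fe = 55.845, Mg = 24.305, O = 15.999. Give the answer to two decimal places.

M((Mg0.15Fe0.85)5Ca2Si8O22(OH)2) = 946.398 g/mol.
O contributes 24 × 15.999 = 383.976 g per mole.
383.976/946.398 = 0.4057 → 40.57%.

40.57 weight percent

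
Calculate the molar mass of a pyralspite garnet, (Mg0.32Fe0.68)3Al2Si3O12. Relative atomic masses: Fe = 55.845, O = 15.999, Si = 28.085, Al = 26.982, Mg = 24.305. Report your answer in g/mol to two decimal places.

467.46 g/mol

The formula mass is the sum 0.96·24.305 + 2.04·55.845 + 2·26.982 + 3·28.085 + 12·15.999.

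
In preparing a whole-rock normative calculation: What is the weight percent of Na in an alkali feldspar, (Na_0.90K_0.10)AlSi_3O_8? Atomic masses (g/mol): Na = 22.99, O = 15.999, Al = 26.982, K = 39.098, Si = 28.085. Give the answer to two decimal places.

7.84 wt%

Molar mass of (Na_0.90K_0.10)AlSi_3O_8: 0.90*22.99 + 0.10*39.098 + 1*26.982 + 3*28.085 + 8*15.999 = 263.830 g/mol.
Mass of Na per formula unit: 0.90 × 22.99 = 20.691 g.
Weight fraction Na = 20.691 / 263.830 = 0.0784.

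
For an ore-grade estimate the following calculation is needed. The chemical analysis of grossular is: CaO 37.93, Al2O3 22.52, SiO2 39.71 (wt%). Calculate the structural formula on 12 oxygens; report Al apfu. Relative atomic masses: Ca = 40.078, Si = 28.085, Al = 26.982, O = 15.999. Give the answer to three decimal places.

CaO: 37.93/56.077 = 0.67639 mol → 0.67639 mol Ca, 0.67639 mol O.
Al2O3: 22.52/101.961 = 0.22087 mol → 0.44174 mol Al, 0.66261 mol O.
SiO2: 39.71/60.083 = 0.66092 mol → 0.66092 mol Si, 1.32184 mol O.
Total oxygen = 2.66084 mol. Normalization factor = 12/2.66084 = 4.50985.
Al per 12 O = 0.44174 × 4.50985 = 1.992.

1.992 Al apfu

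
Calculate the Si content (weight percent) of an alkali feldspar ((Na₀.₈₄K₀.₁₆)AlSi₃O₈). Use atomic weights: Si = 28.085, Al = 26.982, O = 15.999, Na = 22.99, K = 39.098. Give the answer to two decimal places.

Formula mass = 0.84·22.99 + 0.16·39.098 + 1·26.982 + 3·28.085 + 8·15.999 = 264.796 g/mol, of which 84.255 g is Si.
So Si makes up 84.255/264.796 = 0.3182 of the mass, i.e. 31.82%.

31.82 weight percent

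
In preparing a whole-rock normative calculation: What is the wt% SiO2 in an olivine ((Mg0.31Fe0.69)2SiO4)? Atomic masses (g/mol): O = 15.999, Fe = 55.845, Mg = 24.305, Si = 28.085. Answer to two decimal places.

Molar mass of (Mg0.31Fe0.69)2SiO4 = 0.62·24.305 + 1.38·55.845 + 1·28.085 + 4·15.999 = 184.216 g/mol.
Each formula unit contains 1 Si, equivalent to 1/1 = 1.0000 mol SiO2.
M(SiO2) = 1×28.085 + 2×15.999 = 60.083 g/mol.
Mass of SiO2 per formula unit = 1.0000 × 60.083 = 60.083 g.
SiO2 wt% = 60.083 / 184.216 × 100 = 32.62%.

32.62 wt%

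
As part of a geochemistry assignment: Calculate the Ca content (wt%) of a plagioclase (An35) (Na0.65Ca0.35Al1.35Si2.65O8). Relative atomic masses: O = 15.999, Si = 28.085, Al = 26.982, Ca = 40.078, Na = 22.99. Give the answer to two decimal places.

5.24 wt%

M(Na0.65Ca0.35Al1.35Si2.65O8) = 267.814 g/mol.
Ca contributes 0.35 × 40.078 = 14.027 g per mole.
14.027/267.814 = 0.0524 → 5.24%.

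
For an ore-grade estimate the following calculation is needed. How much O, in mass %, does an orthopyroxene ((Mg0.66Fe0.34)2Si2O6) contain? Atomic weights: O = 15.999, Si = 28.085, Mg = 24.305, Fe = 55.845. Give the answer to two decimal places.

Formula mass = 1.32*24.305 + 0.68*55.845 + 2*28.085 + 6*15.999 = 222.221 g/mol, of which 95.994 g is O.
So O makes up 95.994/222.221 = 0.4320 of the mass, i.e. 43.20%.

43.20 mass %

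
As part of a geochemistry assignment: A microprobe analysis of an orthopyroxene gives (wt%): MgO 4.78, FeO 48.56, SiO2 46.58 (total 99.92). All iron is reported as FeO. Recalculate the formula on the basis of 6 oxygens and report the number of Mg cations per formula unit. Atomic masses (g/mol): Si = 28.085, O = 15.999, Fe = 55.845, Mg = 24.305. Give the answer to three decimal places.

0.303 Mg apfu

MgO (M=40.304): mol = 0.11860; Mg = 0.11860, O = 0.11860.
FeO (M=71.844): mol = 0.67591; Fe = 0.67591, O = 0.67591.
SiO2 (M=60.083): mol = 0.77526; Si = 0.77526, O = 1.55052.
ΣO = 2.34503; factor = 6/ΣO = 2.55860.
Mg apfu = 0.11860 × 2.55860 = 0.303.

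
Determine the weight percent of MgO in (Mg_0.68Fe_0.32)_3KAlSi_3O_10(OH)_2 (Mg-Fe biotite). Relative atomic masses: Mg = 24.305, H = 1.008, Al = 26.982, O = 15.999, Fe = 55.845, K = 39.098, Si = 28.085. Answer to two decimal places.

18.37 wt%

Molar mass of (Mg_0.68Fe_0.32)_3KAlSi_3O_10(OH)_2 = 2.04×24.305 + 0.96×55.845 + 1×39.098 + 1×26.982 + 3×28.085 + 12×15.999 + 2×1.008 = 447.532 g/mol.
Each formula unit contains 2.04 Mg, equivalent to 2.04/1 = 2.0400 mol MgO.
M(MgO) = 1×24.305 + 1×15.999 = 40.304 g/mol.
Mass of MgO per formula unit = 2.0400 × 40.304 = 82.220 g.
MgO wt% = 82.220 / 447.532 × 100 = 18.37%.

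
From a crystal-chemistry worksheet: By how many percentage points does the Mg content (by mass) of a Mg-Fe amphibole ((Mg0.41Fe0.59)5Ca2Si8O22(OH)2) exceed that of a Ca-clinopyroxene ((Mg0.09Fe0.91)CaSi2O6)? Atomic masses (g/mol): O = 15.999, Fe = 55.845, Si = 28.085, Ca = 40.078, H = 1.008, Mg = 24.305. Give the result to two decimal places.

4.61 percentage points

M((Mg0.41Fe0.59)5Ca2Si8O22(OH)2) = 905.396 g/mol, so wt% Mg = 49.825/905.396 × 100 = 5.50%.
M((Mg0.09Fe0.91)CaSi2O6) = 245.248 g/mol, so wt% Mg = 2.187/245.248 × 100 = 0.89%.
5.50 − 0.89 = 4.61 pp.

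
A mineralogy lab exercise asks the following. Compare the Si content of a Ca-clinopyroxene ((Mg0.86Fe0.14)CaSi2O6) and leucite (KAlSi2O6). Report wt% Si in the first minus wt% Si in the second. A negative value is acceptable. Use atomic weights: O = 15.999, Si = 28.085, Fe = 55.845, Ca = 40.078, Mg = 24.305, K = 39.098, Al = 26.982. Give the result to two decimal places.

-0.32 percentage points

M((Mg0.86Fe0.14)CaSi2O6) = 220.963 g/mol, so wt% Si = 56.170/220.963 × 100 = 25.42%.
M(KAlSi2O6) = 218.244 g/mol, so wt% Si = 56.170/218.244 × 100 = 25.74%.
25.42 − 25.74 = -0.32 pp.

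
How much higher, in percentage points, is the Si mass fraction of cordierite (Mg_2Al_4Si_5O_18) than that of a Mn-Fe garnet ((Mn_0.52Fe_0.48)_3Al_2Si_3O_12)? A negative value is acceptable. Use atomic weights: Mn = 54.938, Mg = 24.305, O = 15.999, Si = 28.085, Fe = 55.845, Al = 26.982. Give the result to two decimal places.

M(Mg_2Al_4Si_5O_18) = 584.945 g/mol, so wt% Si = 140.425/584.945 × 100 = 24.01%.
M((Mn_0.52Fe_0.48)_3Al_2Si_3O_12) = 496.327 g/mol, so wt% Si = 84.255/496.327 × 100 = 16.98%.
24.01 − 16.98 = 7.03 pp.

7.03 percentage points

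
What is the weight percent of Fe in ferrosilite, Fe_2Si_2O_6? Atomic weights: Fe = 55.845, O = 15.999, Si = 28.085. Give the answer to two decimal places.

Molar mass of Fe_2Si_2O_6: 2·55.845 + 2·28.085 + 6·15.999 = 263.854 g/mol.
Mass of Fe per formula unit: 2 × 55.845 = 111.690 g.
Weight fraction Fe = 111.690 / 263.854 = 0.4233.

42.33 wt%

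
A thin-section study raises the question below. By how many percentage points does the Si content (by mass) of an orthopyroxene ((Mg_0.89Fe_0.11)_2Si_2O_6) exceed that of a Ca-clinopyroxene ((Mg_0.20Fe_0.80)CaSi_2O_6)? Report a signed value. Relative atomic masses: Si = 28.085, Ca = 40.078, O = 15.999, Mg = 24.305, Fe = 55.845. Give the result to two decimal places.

3.81 percentage points

M((Mg_0.89Fe_0.11)_2Si_2O_6) = 207.713 g/mol, so wt% Si = 56.170/207.713 × 100 = 27.04%.
M((Mg_0.20Fe_0.80)CaSi_2O_6) = 241.779 g/mol, so wt% Si = 56.170/241.779 × 100 = 23.23%.
27.04 − 23.23 = 3.81 pp.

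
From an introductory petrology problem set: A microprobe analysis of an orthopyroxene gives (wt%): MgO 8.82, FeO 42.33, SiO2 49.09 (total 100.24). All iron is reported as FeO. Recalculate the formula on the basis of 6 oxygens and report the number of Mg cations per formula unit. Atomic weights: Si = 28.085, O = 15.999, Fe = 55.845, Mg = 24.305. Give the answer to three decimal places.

0.538 Mg apfu

MgO (M=40.304): mol = 0.21884; Mg = 0.21884, O = 0.21884.
FeO (M=71.844): mol = 0.58919; Fe = 0.58919, O = 0.58919.
SiO2 (M=60.083): mol = 0.81704; Si = 0.81704, O = 1.63408.
ΣO = 2.44211; factor = 6/ΣO = 2.45689.
Mg apfu = 0.21884 × 2.45689 = 0.538.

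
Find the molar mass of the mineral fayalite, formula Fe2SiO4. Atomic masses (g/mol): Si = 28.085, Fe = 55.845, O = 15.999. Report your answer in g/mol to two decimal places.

M = 2×55.845 + 1×28.085 + 4×15.999

203.77 g/mol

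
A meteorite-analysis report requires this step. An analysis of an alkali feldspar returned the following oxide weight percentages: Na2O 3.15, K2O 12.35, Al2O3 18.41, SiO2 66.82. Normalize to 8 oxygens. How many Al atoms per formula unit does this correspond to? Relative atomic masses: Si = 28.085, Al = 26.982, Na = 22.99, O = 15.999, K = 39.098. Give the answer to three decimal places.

Na2O (M=61.979): mol = 0.05082; Na = 0.10164, O = 0.05082.
K2O (M=94.195): mol = 0.13111; K = 0.26222, O = 0.13111.
Al2O3 (M=101.961): mol = 0.18056; Al = 0.36112, O = 0.54168.
SiO2 (M=60.083): mol = 1.11213; Si = 1.11213, O = 2.22426.
ΣO = 2.94787; factor = 8/ΣO = 2.71382.
Al apfu = 0.36112 × 2.71382 = 0.980.

0.980 Al apfu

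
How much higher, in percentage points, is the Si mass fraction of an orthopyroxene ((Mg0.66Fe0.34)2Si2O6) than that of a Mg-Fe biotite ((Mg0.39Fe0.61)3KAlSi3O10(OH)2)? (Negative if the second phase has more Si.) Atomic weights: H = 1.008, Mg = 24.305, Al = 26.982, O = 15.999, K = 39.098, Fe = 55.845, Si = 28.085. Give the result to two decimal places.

7.54 percentage points

M((Mg0.66Fe0.34)2Si2O6) = 222.221 g/mol, so wt% Si = 56.170/222.221 × 100 = 25.28%.
M((Mg0.39Fe0.61)3KAlSi3O10(OH)2) = 474.972 g/mol, so wt% Si = 84.255/474.972 × 100 = 17.74%.
25.28 − 17.74 = 7.54 pp.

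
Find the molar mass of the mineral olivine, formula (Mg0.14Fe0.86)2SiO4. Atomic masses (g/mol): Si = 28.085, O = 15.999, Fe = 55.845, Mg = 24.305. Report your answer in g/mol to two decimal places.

194.94 g/mol

Mg: 0.28 × 24.305 = 6.8054
Fe: 1.72 × 55.845 = 96.0534
Si: 1 × 28.085 = 28.0850
O: 4 × 15.999 = 63.9960
Summing the contributions gives the formula mass.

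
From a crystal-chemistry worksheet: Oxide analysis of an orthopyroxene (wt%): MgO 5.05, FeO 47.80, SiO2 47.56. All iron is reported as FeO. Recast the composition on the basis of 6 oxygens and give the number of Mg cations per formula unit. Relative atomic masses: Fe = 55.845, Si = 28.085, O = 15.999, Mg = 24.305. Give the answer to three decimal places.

0.317 Mg apfu

MgO (M=40.304): mol = 0.12530; Mg = 0.12530, O = 0.12530.
FeO (M=71.844): mol = 0.66533; Fe = 0.66533, O = 0.66533.
SiO2 (M=60.083): mol = 0.79157; Si = 0.79157, O = 1.58314.
ΣO = 2.37377; factor = 6/ΣO = 2.52762.
Mg apfu = 0.12530 × 2.52762 = 0.317.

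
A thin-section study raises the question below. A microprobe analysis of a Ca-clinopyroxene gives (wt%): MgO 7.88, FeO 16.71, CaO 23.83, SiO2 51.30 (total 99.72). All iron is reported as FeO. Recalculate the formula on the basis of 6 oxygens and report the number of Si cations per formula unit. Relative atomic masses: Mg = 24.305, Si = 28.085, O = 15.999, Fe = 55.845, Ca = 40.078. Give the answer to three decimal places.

2.001 Si apfu

MgO (M=40.304): mol = 0.19551; Mg = 0.19551, O = 0.19551.
FeO (M=71.844): mol = 0.23259; Fe = 0.23259, O = 0.23259.
CaO (M=56.077): mol = 0.42495; Ca = 0.42495, O = 0.42495.
SiO2 (M=60.083): mol = 0.85382; Si = 0.85382, O = 1.70764.
ΣO = 2.56069; factor = 6/ΣO = 2.34312.
Si apfu = 0.85382 × 2.34312 = 2.001.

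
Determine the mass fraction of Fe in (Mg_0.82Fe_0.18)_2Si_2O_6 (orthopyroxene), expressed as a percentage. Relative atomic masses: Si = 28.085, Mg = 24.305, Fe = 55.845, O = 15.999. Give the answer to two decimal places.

9.48 wt%

Molar mass of (Mg_0.82Fe_0.18)_2Si_2O_6: 1.64·24.305 + 0.36·55.845 + 2·28.085 + 6·15.999 = 212.128 g/mol.
Mass of Fe per formula unit: 0.36 × 55.845 = 20.104 g.
Weight fraction Fe = 20.104 / 212.128 = 0.0948.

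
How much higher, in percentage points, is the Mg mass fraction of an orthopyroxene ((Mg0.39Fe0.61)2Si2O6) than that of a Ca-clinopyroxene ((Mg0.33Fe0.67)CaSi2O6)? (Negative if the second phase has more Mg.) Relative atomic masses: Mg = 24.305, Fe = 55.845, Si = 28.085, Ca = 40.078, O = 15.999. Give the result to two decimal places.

4.55 percentage points

Mg in (Mg0.39Fe0.61)2Si2O6: molar mass 239.253 g/mol; 0.78×24.305 = 18.958 g → 7.92 wt%.
Mg in (Mg0.33Fe0.67)CaSi2O6: molar mass 237.679 g/mol; 0.33×24.305 = 8.021 g → 3.37 wt%.
Difference = 7.92 − 3.37 = 4.55 percentage points.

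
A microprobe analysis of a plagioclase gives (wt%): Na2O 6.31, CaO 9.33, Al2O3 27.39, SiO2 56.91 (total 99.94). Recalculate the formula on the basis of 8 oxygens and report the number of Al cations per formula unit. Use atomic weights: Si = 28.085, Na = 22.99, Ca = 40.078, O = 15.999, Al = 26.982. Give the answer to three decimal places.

Na2O (M=61.979): mol = 0.10181; Na = 0.20362, O = 0.10181.
CaO (M=56.077): mol = 0.16638; Ca = 0.16638, O = 0.16638.
Al2O3 (M=101.961): mol = 0.26863; Al = 0.53726, O = 0.80589.
SiO2 (M=60.083): mol = 0.94719; Si = 0.94719, O = 1.89438.
ΣO = 2.96846; factor = 8/ΣO = 2.69500.
Al apfu = 0.53726 × 2.69500 = 1.448.

1.448 Al apfu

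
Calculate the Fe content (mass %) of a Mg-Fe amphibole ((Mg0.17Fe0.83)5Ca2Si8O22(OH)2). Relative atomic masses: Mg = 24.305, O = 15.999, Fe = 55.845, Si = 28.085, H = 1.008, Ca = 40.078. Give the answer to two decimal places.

M((Mg0.17Fe0.83)5Ca2Si8O22(OH)2) = 943.244 g/mol.
Fe contributes 4.15 × 55.845 = 231.757 g per mole.
231.757/943.244 = 0.2457 → 24.57%.

24.57 mass %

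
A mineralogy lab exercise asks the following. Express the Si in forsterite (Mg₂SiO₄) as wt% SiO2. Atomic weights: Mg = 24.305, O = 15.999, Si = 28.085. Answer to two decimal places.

M(Mg₂SiO₄) = 140.691 g/mol; M(SiO2) = 60.083 g/mol.
Moles SiO2 per formula unit = 1 Si ÷ 1 = 1.0000.
SiO2 fraction = (1.0000 × 60.083) / 140.691 = 60.083/140.691 = 0.4271.

42.71 wt%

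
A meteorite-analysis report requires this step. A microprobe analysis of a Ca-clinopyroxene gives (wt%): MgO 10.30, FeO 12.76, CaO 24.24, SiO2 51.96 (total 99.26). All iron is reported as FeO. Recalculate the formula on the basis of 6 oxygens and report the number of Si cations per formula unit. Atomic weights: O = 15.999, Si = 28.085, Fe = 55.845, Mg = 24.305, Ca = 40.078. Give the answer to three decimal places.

2.000 Si apfu

MgO (M=40.304): mol = 0.25556; Mg = 0.25556, O = 0.25556.
FeO (M=71.844): mol = 0.17761; Fe = 0.17761, O = 0.17761.
CaO (M=56.077): mol = 0.43226; Ca = 0.43226, O = 0.43226.
SiO2 (M=60.083): mol = 0.86480; Si = 0.86480, O = 1.72960.
ΣO = 2.59503; factor = 6/ΣO = 2.31211.
Si apfu = 0.86480 × 2.31211 = 2.000.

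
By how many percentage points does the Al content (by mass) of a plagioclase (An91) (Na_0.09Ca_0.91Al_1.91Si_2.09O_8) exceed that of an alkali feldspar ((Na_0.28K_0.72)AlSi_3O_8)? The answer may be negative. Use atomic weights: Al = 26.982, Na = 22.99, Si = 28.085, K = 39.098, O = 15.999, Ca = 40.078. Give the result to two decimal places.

Al in Na_0.09Ca_0.91Al_1.91Si_2.09O_8: molar mass 276.765 g/mol; 1.91×26.982 = 51.536 g → 18.62 wt%.
Al in (Na_0.28K_0.72)AlSi_3O_8: molar mass 273.817 g/mol; 1×26.982 = 26.982 g → 9.85 wt%.
Difference = 18.62 − 9.85 = 8.77 percentage points.

8.77 percentage points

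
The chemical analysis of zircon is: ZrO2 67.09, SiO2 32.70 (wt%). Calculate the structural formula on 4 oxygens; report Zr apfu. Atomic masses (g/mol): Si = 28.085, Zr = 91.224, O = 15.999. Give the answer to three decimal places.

1.000 Zr apfu

ZrO2: 67.09/123.222 = 0.54446 mol → 0.54446 mol Zr, 1.08892 mol O.
SiO2: 32.70/60.083 = 0.54425 mol → 0.54425 mol Si, 1.08850 mol O.
Total oxygen = 2.17742 mol. Normalization factor = 4/2.17742 = 1.83704.
Zr per 4 O = 0.54446 × 1.83704 = 1.000.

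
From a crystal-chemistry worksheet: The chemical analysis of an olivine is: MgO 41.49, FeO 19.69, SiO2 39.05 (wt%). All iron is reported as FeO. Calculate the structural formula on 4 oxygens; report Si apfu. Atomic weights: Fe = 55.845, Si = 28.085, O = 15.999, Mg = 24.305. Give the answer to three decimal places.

0.999 Si apfu

MgO: 41.49/40.304 = 1.02943 mol → 1.02943 mol Mg, 1.02943 mol O.
FeO: 19.69/71.844 = 0.27407 mol → 0.27407 mol Fe, 0.27407 mol O.
SiO2: 39.05/60.083 = 0.64993 mol → 0.64993 mol Si, 1.29986 mol O.
Total oxygen = 2.60336 mol. Normalization factor = 4/2.60336 = 1.53648.
Si per 4 O = 0.64993 × 1.53648 = 0.999.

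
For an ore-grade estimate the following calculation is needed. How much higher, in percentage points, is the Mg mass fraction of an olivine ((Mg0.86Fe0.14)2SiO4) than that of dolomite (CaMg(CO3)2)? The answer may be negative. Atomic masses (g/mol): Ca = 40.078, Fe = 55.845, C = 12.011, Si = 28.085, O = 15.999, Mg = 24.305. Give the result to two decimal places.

Mg in (Mg0.86Fe0.14)2SiO4: molar mass 149.522 g/mol; 1.72×24.305 = 41.805 g → 27.96 wt%.
Mg in CaMg(CO3)2: molar mass 184.399 g/mol; 1×24.305 = 24.305 g → 13.18 wt%.
Difference = 27.96 − 13.18 = 14.78 percentage points.

14.78 percentage points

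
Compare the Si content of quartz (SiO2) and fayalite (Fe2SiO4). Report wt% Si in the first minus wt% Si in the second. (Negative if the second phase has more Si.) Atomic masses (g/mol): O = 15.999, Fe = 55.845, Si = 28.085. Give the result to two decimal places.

M(SiO2) = 60.083 g/mol, so wt% Si = 28.085/60.083 × 100 = 46.74%.
M(Fe2SiO4) = 203.771 g/mol, so wt% Si = 28.085/203.771 × 100 = 13.78%.
46.74 − 13.78 = 32.96 pp.

32.96 percentage points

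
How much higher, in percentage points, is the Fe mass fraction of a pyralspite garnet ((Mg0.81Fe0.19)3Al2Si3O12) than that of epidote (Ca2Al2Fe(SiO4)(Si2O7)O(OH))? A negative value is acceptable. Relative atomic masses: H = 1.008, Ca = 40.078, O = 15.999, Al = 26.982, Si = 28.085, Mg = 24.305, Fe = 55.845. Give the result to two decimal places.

-4.00 percentage points

First mineral: 31.832 g Fe in 421.100 g formula = 7.56 wt% Fe.
Second mineral: 55.845 g Fe in 483.215 g formula = 11.56 wt% Fe.
7.56% − 11.56% gives a difference of -4.00 percentage points.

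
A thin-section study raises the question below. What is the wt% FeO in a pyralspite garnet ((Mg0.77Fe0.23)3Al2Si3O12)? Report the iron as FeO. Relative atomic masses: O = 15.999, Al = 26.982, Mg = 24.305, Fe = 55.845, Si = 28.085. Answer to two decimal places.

11.67 wt%

Molar mass of (Mg0.77Fe0.23)3Al2Si3O12 = 2.31*24.305 + 0.69*55.845 + 2*26.982 + 3*28.085 + 12*15.999 = 424.885 g/mol.
Each formula unit contains 0.69 Fe, equivalent to 0.69/1 = 0.6900 mol FeO.
M(FeO) = 1×55.845 + 1×15.999 = 71.844 g/mol.
Mass of FeO per formula unit = 0.6900 × 71.844 = 49.572 g.
FeO wt% = 49.572 / 424.885 × 100 = 11.67%.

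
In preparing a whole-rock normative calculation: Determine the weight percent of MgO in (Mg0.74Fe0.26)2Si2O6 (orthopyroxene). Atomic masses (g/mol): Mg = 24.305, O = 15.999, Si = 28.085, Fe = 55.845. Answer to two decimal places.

M((Mg0.74Fe0.26)2Si2O6) = 217.175 g/mol; M(MgO) = 40.304 g/mol.
Moles MgO per formula unit = 1.48 Mg ÷ 1 = 1.4800.
MgO fraction = (1.4800 × 40.304) / 217.175 = 59.650/217.175 = 0.2747.

27.47 wt%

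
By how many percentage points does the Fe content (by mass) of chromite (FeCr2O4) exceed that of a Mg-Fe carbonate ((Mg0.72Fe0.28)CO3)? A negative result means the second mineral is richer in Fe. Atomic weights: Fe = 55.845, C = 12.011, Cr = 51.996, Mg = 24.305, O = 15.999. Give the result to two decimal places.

8.16 percentage points

M(FeCr2O4) = 223.833 g/mol, so wt% Fe = 55.845/223.833 × 100 = 24.95%.
M((Mg0.72Fe0.28)CO3) = 93.144 g/mol, so wt% Fe = 15.637/93.144 × 100 = 16.79%.
24.95 − 16.79 = 8.16 pp.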